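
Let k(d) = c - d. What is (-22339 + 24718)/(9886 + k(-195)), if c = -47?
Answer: 2379/10034 ≈ 0.23709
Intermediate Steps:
k(d) = -47 - d
(-22339 + 24718)/(9886 + k(-195)) = (-22339 + 24718)/(9886 + (-47 - 1*(-195))) = 2379/(9886 + (-47 + 195)) = 2379/(9886 + 148) = 2379/10034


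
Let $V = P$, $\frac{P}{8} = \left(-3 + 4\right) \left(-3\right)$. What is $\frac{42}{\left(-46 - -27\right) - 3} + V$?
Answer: $- \frac{285}{11} \approx -25.909$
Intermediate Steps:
$P = -24$ ($P = 8 \left(-3 + 4\right) \left(-3\right) = 8 \cdot 1 \left(-3\right) = 8 \left(-3\right) = -24$)
$V = -24$
$\frac{42}{\left(-46 - -27\right) - 3} + V = \frac{42}{\left(-46 - -27\right) - 3} - 24 = \frac{42}{\left(-46 + 27\right) - 3} - 24 = \frac{42}{-19 - 3} - 24 = \frac{42}{-22} - 24 = 42 \left(- \frac{1}{22}\right) - 24 = - \frac{21}{11} - 24 = - \frac{285}{11}$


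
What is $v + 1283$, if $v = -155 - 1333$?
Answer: $-205$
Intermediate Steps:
$v = -1488$ ($v = -155 - 1333 = -1488$)
$v + 1283 = -1488 + 1283 = -205$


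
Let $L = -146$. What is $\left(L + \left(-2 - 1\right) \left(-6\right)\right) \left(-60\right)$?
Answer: $7680$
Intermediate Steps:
$\left(L + \left(-2 - 1\right) \left(-6\right)\right) \left(-60\right) = \left(-146 + \left(-2 - 1\right) \left(-6\right)\right) \left(-60\right) = \left(-146 - -18\right) \left(-60\right) = \left(-146 + 18\right) \left(-60\right) = \left(-128\right) \left(-60\right) = 7680$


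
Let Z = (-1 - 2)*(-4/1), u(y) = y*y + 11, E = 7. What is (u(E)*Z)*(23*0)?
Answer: 0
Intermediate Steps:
u(y) = 11 + y² (u(y) = y² + 11 = 11 + y²)
Z = 12 (Z = -(-12) = -3*(-4) = 12)
(u(E)*Z)*(23*0) = ((11 + 7²)*12)*(23*0) = ((11 + 49)*12)*0 = (60*12)*0 = 720*0 = 0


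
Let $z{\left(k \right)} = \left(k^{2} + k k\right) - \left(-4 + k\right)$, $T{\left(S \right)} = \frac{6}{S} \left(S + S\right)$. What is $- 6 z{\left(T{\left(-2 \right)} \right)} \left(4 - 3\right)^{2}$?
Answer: $-1680$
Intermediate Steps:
$T{\left(S \right)} = 12$ ($T{\left(S \right)} = \frac{6}{S} 2 S = 12$)
$z{\left(k \right)} = 4 - k + 2 k^{2}$ ($z{\left(k \right)} = \left(k^{2} + k^{2}\right) - \left(-4 + k\right) = 2 k^{2} - \left(-4 + k\right) = 4 - k + 2 k^{2}$)
$- 6 z{\left(T{\left(-2 \right)} \right)} \left(4 - 3\right)^{2} = - 6 \left(4 - 12 + 2 \cdot 12^{2}\right) \left(4 - 3\right)^{2} = - 6 \left(4 - 12 + 2 \cdot 144\right) 1^{2} = - 6 \left(4 - 12 + 288\right) 1 = \left(-6\right) 280 \cdot 1 = \left(-1680\right) 1 = -1680$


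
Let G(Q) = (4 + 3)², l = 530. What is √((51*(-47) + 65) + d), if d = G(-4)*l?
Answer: √23638 ≈ 153.75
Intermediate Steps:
G(Q) = 49 (G(Q) = 7² = 49)
d = 25970 (d = 49*530 = 25970)
√((51*(-47) + 65) + d) = √((51*(-47) + 65) + 25970) = √((-2397 + 65) + 25970) = √(-2332 + 25970) = √23638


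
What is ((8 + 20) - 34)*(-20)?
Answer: 120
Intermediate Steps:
((8 + 20) - 34)*(-20) = (28 - 34)*(-20) = -6*(-20) = 120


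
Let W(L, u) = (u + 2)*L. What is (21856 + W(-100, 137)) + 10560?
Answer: 18516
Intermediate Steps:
W(L, u) = L*(2 + u) (W(L, u) = (2 + u)*L = L*(2 + u))
(21856 + W(-100, 137)) + 10560 = (21856 - 100*(2 + 137)) + 10560 = (21856 - 100*139) + 10560 = (21856 - 13900) + 10560 = 7956 + 10560 = 18516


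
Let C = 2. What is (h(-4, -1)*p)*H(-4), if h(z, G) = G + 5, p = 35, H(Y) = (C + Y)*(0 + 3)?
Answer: -840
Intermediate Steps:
H(Y) = 6 + 3*Y (H(Y) = (2 + Y)*(0 + 3) = (2 + Y)*3 = 6 + 3*Y)
h(z, G) = 5 + G
(h(-4, -1)*p)*H(-4) = ((5 - 1)*35)*(6 + 3*(-4)) = (4*35)*(6 - 12) = 140*(-6) = -840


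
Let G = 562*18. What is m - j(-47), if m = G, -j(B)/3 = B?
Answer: 9975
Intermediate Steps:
j(B) = -3*B
G = 10116
m = 10116
m - j(-47) = 10116 - (-3)*(-47) = 10116 - 1*141 = 10116 - 141 = 9975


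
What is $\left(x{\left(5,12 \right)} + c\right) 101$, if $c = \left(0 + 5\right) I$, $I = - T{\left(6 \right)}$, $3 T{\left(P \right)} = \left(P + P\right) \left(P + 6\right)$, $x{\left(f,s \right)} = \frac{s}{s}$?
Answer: $-24139$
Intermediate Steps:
$x{\left(f,s \right)} = 1$
$T{\left(P \right)} = \frac{2 P \left(6 + P\right)}{3}$ ($T{\left(P \right)} = \frac{\left(P + P\right) \left(P + 6\right)}{3} = \frac{2 P \left(6 + P\right)}{3}$)
$I = -48$ ($I = - \frac{2 \cdot 6 \left(6 + 6\right)}{3} = - \frac{2 \cdot 6 \cdot 12}{3} = \left(-1\right) 48 = -48$)
$c = -240$ ($c = \left(0 + 5\right) \left(-48\right) = 5 \left(-48\right) = -240$)
$\left(x{\left(5,12 \right)} + c\right) 101 = \left(1 - 240\right) 101 = \left(-239\right) 101 = -24139$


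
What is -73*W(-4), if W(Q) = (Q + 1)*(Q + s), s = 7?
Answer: 657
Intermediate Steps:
W(Q) = (1 + Q)*(7 + Q) (W(Q) = (Q + 1)*(Q + 7) = (1 + Q)*(7 + Q))
-73*W(-4) = -73*(7 + (-4)² + 8*(-4)) = -73*(7 + 16 - 32) = -73*(-9) = 657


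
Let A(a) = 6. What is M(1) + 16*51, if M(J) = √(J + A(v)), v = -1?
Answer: 816 + √7 ≈ 818.65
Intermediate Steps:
M(J) = √(6 + J) (M(J) = √(J + 6) = √(6 + J))
M(1) + 16*51 = √(6 + 1) + 16*51 = √7 + 816 = 816 + √7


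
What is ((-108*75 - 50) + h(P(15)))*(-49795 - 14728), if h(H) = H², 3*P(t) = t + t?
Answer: 519410150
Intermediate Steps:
P(t) = 2*t/3 (P(t) = (t + t)/3 = (2*t)/3 = 2*t/3)
((-108*75 - 50) + h(P(15)))*(-49795 - 14728) = ((-108*75 - 50) + ((⅔)*15)²)*(-49795 - 14728) = ((-8100 - 50) + 10²)*(-64523) = (-8150 + 100)*(-64523) = -8050*(-64523) = 519410150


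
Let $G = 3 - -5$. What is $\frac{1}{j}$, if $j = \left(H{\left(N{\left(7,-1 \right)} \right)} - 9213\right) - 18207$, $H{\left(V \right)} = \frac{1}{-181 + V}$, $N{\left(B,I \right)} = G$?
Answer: $- \frac{173}{4743661} \approx -3.647 \cdot 10^{-5}$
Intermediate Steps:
$G = 8$ ($G = 3 + 5 = 8$)
$N{\left(B,I \right)} = 8$
$j = - \frac{4743661}{173}$ ($j = \left(\frac{1}{-181 + 8} - 9213\right) - 18207 = \left(\frac{1}{-173} - 9213\right) - 18207 = \left(- \frac{1}{173} - 9213\right) - 18207 = - \frac{1593850}{173} - 18207 = - \frac{4743661}{173} \approx -27420.0$)
$\frac{1}{j} = \frac{1}{- \frac{4743661}{173}} = - \frac{173}{4743661}$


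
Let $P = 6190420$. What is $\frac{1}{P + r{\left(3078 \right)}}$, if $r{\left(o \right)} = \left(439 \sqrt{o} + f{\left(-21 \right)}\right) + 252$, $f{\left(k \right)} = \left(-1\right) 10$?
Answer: $\frac{1031777}{6387283800501} - \frac{439 \sqrt{38}}{4258189200334} \approx 1.609 \cdot 10^{-7}$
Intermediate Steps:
$f{\left(k \right)} = -10$
$r{\left(o \right)} = 242 + 439 \sqrt{o}$ ($r{\left(o \right)} = \left(439 \sqrt{o} - 10\right) + 252 = \left(-10 + 439 \sqrt{o}\right) + 252 = 242 + 439 \sqrt{o}$)
$\frac{1}{P + r{\left(3078 \right)}} = \frac{1}{6190420 + \left(242 + 439 \sqrt{3078}\right)} = \frac{1}{6190420 + \left(242 + 439 \cdot 9 \sqrt{38}\right)} = \frac{1}{6190420 + \left(242 + 3951 \sqrt{38}\right)} = \frac{1}{6190662 + 3951 \sqrt{38}}$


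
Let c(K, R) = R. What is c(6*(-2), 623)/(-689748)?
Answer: -623/689748 ≈ -0.00090323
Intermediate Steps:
c(6*(-2), 623)/(-689748) = 623/(-689748) = 623*(-1/689748) = -623/689748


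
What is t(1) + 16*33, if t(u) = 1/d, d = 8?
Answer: 4225/8 ≈ 528.13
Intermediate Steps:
t(u) = ⅛ (t(u) = 1/8 = ⅛)
t(1) + 16*33 = ⅛ + 16*33 = ⅛ + 528 = 4225/8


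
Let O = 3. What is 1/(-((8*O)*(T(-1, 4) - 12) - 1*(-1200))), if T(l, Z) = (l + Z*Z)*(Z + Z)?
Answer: -1/3792 ≈ -0.00026371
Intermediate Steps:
T(l, Z) = 2*Z*(l + Z²) (T(l, Z) = (l + Z²)*(2*Z) = 2*Z*(l + Z²))
1/(-((8*O)*(T(-1, 4) - 12) - 1*(-1200))) = 1/(-((8*3)*(2*4*(-1 + 4²) - 12) - 1*(-1200))) = 1/(-(24*(2*4*(-1 + 16) - 12) + 1200)) = 1/(-(24*(2*4*15 - 12) + 1200)) = 1/(-(24*(120 - 12) + 1200)) = 1/(-(24*108 + 1200)) = 1/(-(2592 + 1200)) = 1/(-1*3792) = 1/(-3792) = -1/3792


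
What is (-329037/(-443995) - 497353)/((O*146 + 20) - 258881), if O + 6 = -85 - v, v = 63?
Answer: 220821916198/124915773275 ≈ 1.7678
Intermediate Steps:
O = -154 (O = -6 + (-85 - 1*63) = -6 + (-85 - 63) = -6 - 148 = -154)
(-329037/(-443995) - 497353)/((O*146 + 20) - 258881) = (-329037/(-443995) - 497353)/((-154*146 + 20) - 258881) = (-329037*(-1/443995) - 497353)/((-22484 + 20) - 258881) = (329037/443995 - 497353)/(-22464 - 258881) = -220821916198/443995/(-281345) = -220821916198/443995*(-1/281345) = 220821916198/124915773275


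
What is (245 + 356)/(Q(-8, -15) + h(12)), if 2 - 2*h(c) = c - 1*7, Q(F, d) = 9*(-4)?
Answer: -1202/75 ≈ -16.027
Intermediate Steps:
Q(F, d) = -36
h(c) = 9/2 - c/2 (h(c) = 1 - (c - 1*7)/2 = 1 - (c - 7)/2 = 1 - (-7 + c)/2 = 1 + (7/2 - c/2) = 9/2 - c/2)
(245 + 356)/(Q(-8, -15) + h(12)) = (245 + 356)/(-36 + (9/2 - 1/2*12)) = 601/(-36 + (9/2 - 6)) = 601/(-36 - 3/2) = 601/(-75/2) = 601*(-2/75) = -1202/75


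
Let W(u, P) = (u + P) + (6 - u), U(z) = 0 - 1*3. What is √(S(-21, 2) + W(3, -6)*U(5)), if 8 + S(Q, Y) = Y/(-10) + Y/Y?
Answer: 6*I*√5/5 ≈ 2.6833*I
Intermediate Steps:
U(z) = -3 (U(z) = 0 - 3 = -3)
S(Q, Y) = -7 - Y/10 (S(Q, Y) = -8 + (Y/(-10) + Y/Y) = -8 + (Y*(-⅒) + 1) = -8 + (-Y/10 + 1) = -8 + (1 - Y/10) = -7 - Y/10)
W(u, P) = 6 + P (W(u, P) = (P + u) + (6 - u) = 6 + P)
√(S(-21, 2) + W(3, -6)*U(5)) = √((-7 - ⅒*2) + (6 - 6)*(-3)) = √((-7 - ⅕) + 0*(-3)) = √(-36/5 + 0) = √(-36/5) = 6*I*√5/5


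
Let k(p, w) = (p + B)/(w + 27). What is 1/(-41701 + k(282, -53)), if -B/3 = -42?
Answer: -13/542317 ≈ -2.3971e-5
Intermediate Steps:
B = 126 (B = -3*(-42) = 126)
k(p, w) = (126 + p)/(27 + w) (k(p, w) = (p + 126)/(w + 27) = (126 + p)/(27 + w))
1/(-41701 + k(282, -53)) = 1/(-41701 + (126 + 282)/(27 - 53)) = 1/(-41701 + 408/(-26)) = 1/(-41701 - 1/26*408) = 1/(-41701 - 204/13) = 1/(-542317/13) = -13/542317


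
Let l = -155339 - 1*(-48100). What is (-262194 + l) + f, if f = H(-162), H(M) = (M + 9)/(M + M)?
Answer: -13299571/36 ≈ -3.6943e+5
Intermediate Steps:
H(M) = (9 + M)/(2*M) (H(M) = (9 + M)/((2*M)) = (9 + M)*(1/(2*M)) = (9 + M)/(2*M))
f = 17/36 (f = (1/2)*(9 - 162)/(-162) = (1/2)*(-1/162)*(-153) = 17/36 ≈ 0.47222)
l = -107239 (l = -155339 + 48100 = -107239)
(-262194 + l) + f = (-262194 - 107239) + 17/36 = -369433 + 17/36 = -13299571/36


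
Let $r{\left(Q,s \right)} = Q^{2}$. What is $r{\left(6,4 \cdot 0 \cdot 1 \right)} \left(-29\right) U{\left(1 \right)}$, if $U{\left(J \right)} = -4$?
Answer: $4176$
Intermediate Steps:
$r{\left(6,4 \cdot 0 \cdot 1 \right)} \left(-29\right) U{\left(1 \right)} = 6^{2} \left(-29\right) \left(-4\right) = 36 \left(-29\right) \left(-4\right) = \left(-1044\right) \left(-4\right) = 4176$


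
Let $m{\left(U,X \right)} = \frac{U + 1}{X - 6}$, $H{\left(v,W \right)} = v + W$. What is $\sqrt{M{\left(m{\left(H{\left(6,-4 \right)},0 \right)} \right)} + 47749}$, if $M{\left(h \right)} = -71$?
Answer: $\sqrt{47678} \approx 218.35$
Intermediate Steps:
$H{\left(v,W \right)} = W + v$
$m{\left(U,X \right)} = \frac{1 + U}{-6 + X}$
$\sqrt{M{\left(m{\left(H{\left(6,-4 \right)},0 \right)} \right)} + 47749} = \sqrt{-71 + 47749} = \sqrt{47678}$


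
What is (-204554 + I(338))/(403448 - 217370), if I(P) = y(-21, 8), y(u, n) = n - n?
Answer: -102277/93039 ≈ -1.0993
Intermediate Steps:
y(u, n) = 0
I(P) = 0
(-204554 + I(338))/(403448 - 217370) = (-204554 + 0)/(403448 - 217370) = -204554/186078 = -204554*1/186078 = -102277/93039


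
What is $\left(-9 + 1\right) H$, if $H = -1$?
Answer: $8$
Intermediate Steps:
$\left(-9 + 1\right) H = \left(-9 + 1\right) \left(-1\right) = \left(-8\right) \left(-1\right) = 8$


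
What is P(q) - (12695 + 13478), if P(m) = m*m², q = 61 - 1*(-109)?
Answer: 4886827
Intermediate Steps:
q = 170 (q = 61 + 109 = 170)
P(m) = m³
P(q) - (12695 + 13478) = 170³ - (12695 + 13478) = 4913000 - 1*26173 = 4913000 - 26173 = 4886827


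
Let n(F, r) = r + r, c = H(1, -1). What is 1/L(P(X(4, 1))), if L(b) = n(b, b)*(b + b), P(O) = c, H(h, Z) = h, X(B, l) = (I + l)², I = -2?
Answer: ¼ ≈ 0.25000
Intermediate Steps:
X(B, l) = (-2 + l)²
c = 1
P(O) = 1
n(F, r) = 2*r
L(b) = 4*b² (L(b) = (2*b)*(b + b) = (2*b)*(2*b) = 4*b²)
1/L(P(X(4, 1))) = 1/(4*1²) = 1/(4*1) = 1/4 = ¼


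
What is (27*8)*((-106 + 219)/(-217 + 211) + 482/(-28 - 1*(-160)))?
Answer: -36072/11 ≈ -3279.3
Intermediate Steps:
(27*8)*((-106 + 219)/(-217 + 211) + 482/(-28 - 1*(-160))) = 216*(113/(-6) + 482/(-28 + 160)) = 216*(113*(-⅙) + 482/132) = 216*(-113/6 + 482*(1/132)) = 216*(-113/6 + 241/66) = 216*(-167/11) = -36072/11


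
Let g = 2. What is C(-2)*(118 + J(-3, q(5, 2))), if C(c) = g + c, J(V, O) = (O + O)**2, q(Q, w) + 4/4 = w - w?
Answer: 0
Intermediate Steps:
q(Q, w) = -1 (q(Q, w) = -1 + (w - w) = -1 + 0 = -1)
J(V, O) = 4*O**2 (J(V, O) = (2*O)**2 = 4*O**2)
C(c) = 2 + c
C(-2)*(118 + J(-3, q(5, 2))) = (2 - 2)*(118 + 4*(-1)**2) = 0*(118 + 4*1) = 0*(118 + 4) = 0*122 = 0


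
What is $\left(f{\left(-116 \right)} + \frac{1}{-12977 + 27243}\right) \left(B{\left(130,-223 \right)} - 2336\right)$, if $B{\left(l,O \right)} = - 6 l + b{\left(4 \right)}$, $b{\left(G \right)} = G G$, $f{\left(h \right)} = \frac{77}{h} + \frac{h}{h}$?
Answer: $- \frac{215639875}{206857} \approx -1042.5$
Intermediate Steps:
$f{\left(h \right)} = 1 + \frac{77}{h}$ ($f{\left(h \right)} = \frac{77}{h} + 1 = 1 + \frac{77}{h}$)
$b{\left(G \right)} = G^{2}$
$B{\left(l,O \right)} = 16 - 6 l$ ($B{\left(l,O \right)} = - 6 l + 4^{2} = - 6 l + 16 = 16 - 6 l$)
$\left(f{\left(-116 \right)} + \frac{1}{-12977 + 27243}\right) \left(B{\left(130,-223 \right)} - 2336\right) = \left(\frac{77 - 116}{-116} + \frac{1}{-12977 + 27243}\right) \left(\left(16 - 780\right) - 2336\right) = \left(\left(- \frac{1}{116}\right) \left(-39\right) + \frac{1}{14266}\right) \left(\left(16 - 780\right) - 2336\right) = \left(\frac{39}{116} + \frac{1}{14266}\right) \left(-764 - 2336\right) = \frac{278245}{827428} \left(-3100\right) = - \frac{215639875}{206857}$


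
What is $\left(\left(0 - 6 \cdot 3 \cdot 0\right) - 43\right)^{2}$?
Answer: $1849$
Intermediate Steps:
$\left(\left(0 - 6 \cdot 3 \cdot 0\right) - 43\right)^{2} = \left(\left(0 - 0\right) - 43\right)^{2} = \left(\left(0 + 0\right) - 43\right)^{2} = \left(0 - 43\right)^{2} = \left(-43\right)^{2} = 1849$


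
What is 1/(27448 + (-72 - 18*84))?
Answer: 1/25864 ≈ 3.8664e-5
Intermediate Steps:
1/(27448 + (-72 - 18*84)) = 1/(27448 + (-72 - 1512)) = 1/(27448 - 1584) = 1/25864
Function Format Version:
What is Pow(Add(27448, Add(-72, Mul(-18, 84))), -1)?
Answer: Rational(1, 25864) ≈ 3.8664e-5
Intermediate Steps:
Pow(Add(27448, Add(-72, Mul(-18, 84))), -1) = Pow(Add(27448, Add(-72, -1512)), -1) = Pow(Add(27448, -1584), -1) = Pow(25864, -1) = Rational(1, 25864)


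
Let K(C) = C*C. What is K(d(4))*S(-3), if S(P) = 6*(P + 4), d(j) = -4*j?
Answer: 1536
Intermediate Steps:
S(P) = 24 + 6*P (S(P) = 6*(4 + P) = 24 + 6*P)
K(C) = C**2
K(d(4))*S(-3) = (-4*4)**2*(24 + 6*(-3)) = (-16)**2*(24 - 18) = 256*6 = 1536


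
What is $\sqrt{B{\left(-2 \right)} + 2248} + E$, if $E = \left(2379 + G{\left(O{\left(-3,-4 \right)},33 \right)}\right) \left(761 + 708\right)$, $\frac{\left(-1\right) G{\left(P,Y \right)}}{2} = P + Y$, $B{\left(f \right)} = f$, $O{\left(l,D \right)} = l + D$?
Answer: $3418363 + \sqrt{2246} \approx 3.4184 \cdot 10^{6}$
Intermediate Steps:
$O{\left(l,D \right)} = D + l$
$G{\left(P,Y \right)} = - 2 P - 2 Y$ ($G{\left(P,Y \right)} = - 2 \left(P + Y\right) = - 2 P - 2 Y$)
$E = 3418363$ ($E = \left(2379 - \left(66 + 2 \left(-4 - 3\right)\right)\right) \left(761 + 708\right) = \left(2379 - 52\right) 1469 = 2327 \cdot 1469 = 3418363$)
$\sqrt{B{\left(-2 \right)} + 2248} + E = \sqrt{-2 + 2248} + 3418363 = \sqrt{2246} + 3418363 = 3418363 + \sqrt{2246}$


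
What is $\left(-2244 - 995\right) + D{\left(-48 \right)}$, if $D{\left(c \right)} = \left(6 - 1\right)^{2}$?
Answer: $-3214$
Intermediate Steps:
$D{\left(c \right)} = 25$ ($D{\left(c \right)} = 5^{2} = 25$)
$\left(-2244 - 995\right) + D{\left(-48 \right)} = \left(-2244 - 995\right) + 25 = -3239 + 25 = -3214$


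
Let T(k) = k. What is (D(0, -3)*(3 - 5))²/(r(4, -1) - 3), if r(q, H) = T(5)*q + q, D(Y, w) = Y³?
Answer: 0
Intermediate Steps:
r(q, H) = 6*q (r(q, H) = 5*q + q = 6*q)
(D(0, -3)*(3 - 5))²/(r(4, -1) - 3) = (0³*(3 - 5))²/(6*4 - 3) = (0*(-2))²/(24 - 3) = 0²/21 = 0*(1/21) = 0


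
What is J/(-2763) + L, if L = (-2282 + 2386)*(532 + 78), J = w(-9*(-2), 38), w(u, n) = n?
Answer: 175284682/2763 ≈ 63440.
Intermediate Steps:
J = 38
L = 63440 (L = 104*610 = 63440)
J/(-2763) + L = 38/(-2763) + 63440 = 38*(-1/2763) + 63440 = -38/2763 + 63440 = 175284682/2763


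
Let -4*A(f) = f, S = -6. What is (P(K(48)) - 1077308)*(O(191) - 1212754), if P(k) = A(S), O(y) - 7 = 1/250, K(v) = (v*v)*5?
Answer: 653250110823137/500 ≈ 1.3065e+12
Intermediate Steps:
K(v) = 5*v² (K(v) = v²*5 = 5*v²)
A(f) = -f/4
O(y) = 1751/250 (O(y) = 7 + 1/250 = 1751/250)
P(k) = 3/2 (P(k) = -¼*(-6) = 3/2)
(P(K(48)) - 1077308)*(O(191) - 1212754) = (3/2 - 1077308)*(1751/250 - 1212754) = -2154613/2*(-303186749/250) = 653250110823137/500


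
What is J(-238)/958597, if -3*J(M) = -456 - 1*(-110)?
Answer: 346/2875791 ≈ 0.00012031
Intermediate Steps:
J(M) = 346/3 (J(M) = -(-456 - 1*(-110))/3 = -(-456 + 110)/3 = -⅓*(-346) = 346/3)
J(-238)/958597 = (346/3)/958597 = (346/3)*(1/958597) = 346/2875791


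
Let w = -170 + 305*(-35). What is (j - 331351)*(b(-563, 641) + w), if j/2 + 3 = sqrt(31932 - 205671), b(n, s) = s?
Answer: 3381166828 - 20408*I*sqrt(173739) ≈ 3.3812e+9 - 8.5065e+6*I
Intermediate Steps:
j = -6 + 2*I*sqrt(173739) (j = -6 + 2*sqrt(31932 - 205671) = -6 + 2*sqrt(-173739) = -6 + 2*(I*sqrt(173739)) = -6 + 2*I*sqrt(173739) ≈ -6.0 + 833.64*I)
w = -10845 (w = -170 - 10675 = -10845)
(j - 331351)*(b(-563, 641) + w) = ((-6 + 2*I*sqrt(173739)) - 331351)*(641 - 10845) = (-331357 + 2*I*sqrt(173739))*(-10204) = 3381166828 - 20408*I*sqrt(173739)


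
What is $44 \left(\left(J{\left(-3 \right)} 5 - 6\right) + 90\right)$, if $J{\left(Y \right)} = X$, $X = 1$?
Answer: $3916$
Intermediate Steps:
$J{\left(Y \right)} = 1$
$44 \left(\left(J{\left(-3 \right)} 5 - 6\right) + 90\right) = 44 \left(\left(1 \cdot 5 - 6\right) + 90\right) = 44 \left(\left(5 - 6\right) + 90\right) = 44 \left(-1 + 90\right) = 44 \cdot 89 = 3916$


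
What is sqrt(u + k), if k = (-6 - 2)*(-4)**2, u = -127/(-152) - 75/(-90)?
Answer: I*sqrt(6567198)/228 ≈ 11.24*I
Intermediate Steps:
u = 761/456 (u = -127*(-1/152) - 75*(-1/90) = 127/152 + 5/6 = 761/456 ≈ 1.6689)
k = -128 (k = -8*16 = -128)
sqrt(u + k) = sqrt(761/456 - 128) = sqrt(-57607/456) = I*sqrt(6567198)/228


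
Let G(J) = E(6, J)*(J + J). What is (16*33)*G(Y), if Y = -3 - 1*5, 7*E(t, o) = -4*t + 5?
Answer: 160512/7 ≈ 22930.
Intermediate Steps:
E(t, o) = 5/7 - 4*t/7 (E(t, o) = (-4*t + 5)/7 = (5 - 4*t)/7 = 5/7 - 4*t/7)
Y = -8 (Y = -3 - 5 = -8)
G(J) = -38*J/7 (G(J) = (5/7 - 4/7*6)*(J + J) = (5/7 - 24/7)*(2*J) = -38*J/7)
(16*33)*G(Y) = (16*33)*(-38/7*(-8)) = 528*(304/7) = 160512/7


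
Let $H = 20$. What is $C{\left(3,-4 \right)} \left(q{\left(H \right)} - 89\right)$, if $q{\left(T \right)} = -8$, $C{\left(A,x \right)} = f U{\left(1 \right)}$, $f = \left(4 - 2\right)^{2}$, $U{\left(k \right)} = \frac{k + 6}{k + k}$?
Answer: $-1358$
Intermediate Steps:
$U{\left(k \right)} = \frac{6 + k}{2 k}$
$f = 4$ ($f = 2^{2} = 4$)
$C{\left(A,x \right)} = 14$ ($C{\left(A,x \right)} = 4 \frac{6 + 1}{2 \cdot 1} = 4 \cdot \frac{1}{2} \cdot 1 \cdot 7 = 4 \cdot \frac{7}{2} = 14$)
$C{\left(3,-4 \right)} \left(q{\left(H \right)} - 89\right) = 14 \left(-8 - 89\right) = 14 \left(-97\right) = -1358$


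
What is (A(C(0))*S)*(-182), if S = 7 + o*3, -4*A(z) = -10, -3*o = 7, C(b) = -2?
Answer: 0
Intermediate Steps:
o = -7/3 (o = -⅓*7 = -7/3 ≈ -2.3333)
A(z) = 5/2 (A(z) = -¼*(-10) = 5/2)
S = 0 (S = 7 - 7/3*3 = 7 - 7 = 0)
(A(C(0))*S)*(-182) = ((5/2)*0)*(-182) = 0*(-182) = 0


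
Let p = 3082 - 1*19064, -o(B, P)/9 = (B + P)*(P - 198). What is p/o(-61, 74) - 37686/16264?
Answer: -100834967/29494764 ≈ -3.4187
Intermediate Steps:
o(B, P) = -9*(-198 + P)*(B + P) (o(B, P) = -9*(B + P)*(P - 198) = -9*(B + P)*(-198 + P) = -9*(-198 + P)*(B + P))
p = -15982 (p = 3082 - 19064 = -15982)
p/o(-61, 74) - 37686/16264 = -15982/(-9*74² + 1782*(-61) + 1782*74 - 9*(-61)*74) - 37686/16264 = -15982/(-9*5476 - 108702 + 131868 + 40626) - 37686*1/16264 = -15982/(-49284 - 108702 + 131868 + 40626) - 18843/8132 = -15982/14508 - 18843/8132 = -15982*1/14508 - 18843/8132 = -7991/7254 - 18843/8132 = -100834967/29494764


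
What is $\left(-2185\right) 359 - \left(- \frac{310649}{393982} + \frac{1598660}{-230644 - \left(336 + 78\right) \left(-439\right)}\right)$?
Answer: $- \frac{7555528236378509}{9632465918} \approx -7.8438 \cdot 10^{5}$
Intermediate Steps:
$\left(-2185\right) 359 - \left(- \frac{310649}{393982} + \frac{1598660}{-230644 - \left(336 + 78\right) \left(-439\right)}\right) = -784415 - \left(- \frac{310649}{393982} + \frac{1598660}{-230644 - 414 \left(-439\right)}\right) = -784415 - \left(- \frac{310649}{393982} + \frac{1598660}{-230644 - -181746}\right) = -784415 - \left(- \frac{310649}{393982} + \frac{1598660}{-230644 + 181746}\right) = -784415 - \left(- \frac{310649}{393982} + \frac{1598660}{-48898}\right) = -784415 + \left(\left(-1598660\right) \left(- \frac{1}{48898}\right) + \frac{310649}{393982}\right) = -784415 + \left(\frac{799330}{24449} + \frac{310649}{393982}\right) = -784415 + \frac{322516689461}{9632465918} = - \frac{7555528236378509}{9632465918}$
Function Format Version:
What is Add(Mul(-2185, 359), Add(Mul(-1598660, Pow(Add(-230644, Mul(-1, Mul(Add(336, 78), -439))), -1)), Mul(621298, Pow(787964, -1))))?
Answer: Rational(-7555528236378509, 9632465918) ≈ -7.8438e+5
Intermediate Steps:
Add(Mul(-2185, 359), Add(Mul(-1598660, Pow(Add(-230644, Mul(-1, Mul(Add(336, 78), -439))), -1)), Mul(621298, Pow(787964, -1)))) = Add(-784415, Add(Mul(-1598660, Pow(Add(-230644, Mul(-1, Mul(414, -439))), -1)), Mul(621298, Rational(1, 787964)))) = Add(-784415, Add(Mul(-1598660, Pow(Add(-230644, Mul(-1, -181746)), -1)), Rational(310649, 393982))) = Add(-784415, Add(Mul(-1598660, Pow(Add(-230644, 181746), -1)), Rational(310649, 393982))) = Add(-784415, Add(Mul(-1598660, Pow(-48898, -1)), Rational(310649, 393982))) = Add(-784415, Add(Mul(-1598660, Rational(-1, 48898)), Rational(310649, 393982))) = Add(-784415, Add(Rational(799330, 24449), Rational(310649, 393982))) = Add(-784415, Rational(322516689461, 9632465918)) = Rational(-7555528236378509, 9632465918)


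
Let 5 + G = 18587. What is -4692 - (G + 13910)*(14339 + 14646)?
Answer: -941785312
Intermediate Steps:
G = 18582 (G = -5 + 18587 = 18582)
-4692 - (G + 13910)*(14339 + 14646) = -4692 - (18582 + 13910)*(14339 + 14646) = -4692 - 32492*28985 = -4692 - 1*941780620 = -4692 - 941780620 = -941785312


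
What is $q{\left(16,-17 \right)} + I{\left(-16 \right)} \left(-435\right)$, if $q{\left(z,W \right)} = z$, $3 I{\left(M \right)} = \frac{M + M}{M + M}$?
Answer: $-129$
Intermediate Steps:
$I{\left(M \right)} = \frac{1}{3}$ ($I{\left(M \right)} = \frac{\left(M + M\right) \frac{1}{M + M}}{3} = \frac{2 M \frac{1}{2 M}}{3} = \frac{1}{3} \cdot 1 = \frac{1}{3}$)
$q{\left(16,-17 \right)} + I{\left(-16 \right)} \left(-435\right) = 16 + \frac{1}{3} \left(-435\right) = 16 - 145 = -129$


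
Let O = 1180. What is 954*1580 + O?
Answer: 1508500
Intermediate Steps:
954*1580 + O = 954*1580 + 1180 = 1507320 + 1180 = 1508500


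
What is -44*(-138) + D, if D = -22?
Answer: 6050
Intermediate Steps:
-44*(-138) + D = -44*(-138) - 22 = 6072 - 22 = 6050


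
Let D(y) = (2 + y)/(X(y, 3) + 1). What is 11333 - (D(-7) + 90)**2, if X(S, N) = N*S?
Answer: 51007/16 ≈ 3187.9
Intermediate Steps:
D(y) = (2 + y)/(1 + 3*y) (D(y) = (2 + y)/(3*y + 1) = (2 + y)/(1 + 3*y))
11333 - (D(-7) + 90)**2 = 11333 - ((2 - 7)/(1 + 3*(-7)) + 90)**2 = 11333 - (-5/(1 - 21) + 90)**2 = 11333 - (-5/(-20) + 90)**2 = 11333 - (-1/20*(-5) + 90)**2 = 11333 - (1/4 + 90)**2 = 11333 - (361/4)**2 = 11333 - 1*130321/16 = 11333 - 130321/16 = 51007/16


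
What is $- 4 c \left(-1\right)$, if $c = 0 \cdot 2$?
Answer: $0$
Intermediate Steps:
$c = 0$
$- 4 c \left(-1\right) = \left(-4\right) 0 \left(-1\right) = 0 \left(-1\right) = 0$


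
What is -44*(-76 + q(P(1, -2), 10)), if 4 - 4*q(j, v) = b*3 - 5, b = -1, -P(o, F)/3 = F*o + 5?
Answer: 3212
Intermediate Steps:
P(o, F) = -15 - 3*F*o (P(o, F) = -3*(F*o + 5) = -3*(5 + F*o) = -15 - 3*F*o)
q(j, v) = 3 (q(j, v) = 1 - (-1*3 - 5)/4 = 1 - (-3 - 5)/4 = 1 - ¼*(-8) = 1 + 2 = 3)
-44*(-76 + q(P(1, -2), 10)) = -44*(-76 + 3) = -44*(-73) = 3212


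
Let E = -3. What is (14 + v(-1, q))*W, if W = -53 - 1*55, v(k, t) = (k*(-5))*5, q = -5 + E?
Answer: -4212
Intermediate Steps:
q = -8 (q = -5 - 3 = -8)
v(k, t) = -25*k (v(k, t) = -5*k*5 = -25*k)
W = -108 (W = -53 - 55 = -108)
(14 + v(-1, q))*W = (14 - 25*(-1))*(-108) = (14 + 25)*(-108) = 39*(-108) = -4212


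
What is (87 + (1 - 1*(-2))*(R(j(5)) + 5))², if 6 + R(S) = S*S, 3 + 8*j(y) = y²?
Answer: 2913849/256 ≈ 11382.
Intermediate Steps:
j(y) = -3/8 + y²/8
R(S) = -6 + S² (R(S) = -6 + S*S = -6 + S²)
(87 + (1 - 1*(-2))*(R(j(5)) + 5))² = (87 + (1 - 1*(-2))*((-6 + (-3/8 + (⅛)*5²)²) + 5))² = (87 + (1 + 2)*((-6 + (-3/8 + (⅛)*25)²) + 5))² = (87 + 3*((-6 + (-3/8 + 25/8)²) + 5))² = (87 + 3*((-6 + (11/4)²) + 5))² = (87 + 3*((-6 + 121/16) + 5))² = (87 + 3*(25/16 + 5))² = (87 + 3*(105/16))² = (87 + 315/16)² = (1707/16)² = 2913849/256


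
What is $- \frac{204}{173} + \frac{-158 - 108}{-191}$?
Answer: $\frac{7054}{33043} \approx 0.21348$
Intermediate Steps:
$- \frac{204}{173} + \frac{-158 - 108}{-191} = \left(-204\right) \frac{1}{173} + \left(-158 - 108\right) \left(- \frac{1}{191}\right) = - \frac{204}{173} - - \frac{266}{191} = - \frac{204}{173} + \frac{266}{191} = \frac{7054}{33043}$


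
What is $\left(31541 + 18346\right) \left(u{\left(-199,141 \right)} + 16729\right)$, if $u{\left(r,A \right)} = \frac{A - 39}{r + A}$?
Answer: $\frac{24199684830}{29} \approx 8.3447 \cdot 10^{8}$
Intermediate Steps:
$u{\left(r,A \right)} = \frac{-39 + A}{A + r}$
$\left(31541 + 18346\right) \left(u{\left(-199,141 \right)} + 16729\right) = \left(31541 + 18346\right) \left(\frac{-39 + 141}{141 - 199} + 16729\right) = 49887 \left(\frac{1}{-58} \cdot 102 + 16729\right) = 49887 \left(\left(- \frac{1}{58}\right) 102 + 16729\right) = 49887 \left(- \frac{51}{29} + 16729\right) = 49887 \cdot \frac{485090}{29} = \frac{24199684830}{29}$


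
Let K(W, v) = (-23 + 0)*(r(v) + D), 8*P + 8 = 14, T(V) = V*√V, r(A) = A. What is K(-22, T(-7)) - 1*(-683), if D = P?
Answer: 2663/4 + 161*I*√7 ≈ 665.75 + 425.97*I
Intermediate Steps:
T(V) = V^(3/2)
P = ¾ (P = -1 + (⅛)*14 = -1 + 7/4 = ¾ ≈ 0.75000)
D = ¾ ≈ 0.75000
K(W, v) = -69/4 - 23*v (K(W, v) = (-23 + 0)*(v + ¾) = -23*(¾ + v) = -69/4 - 23*v)
K(-22, T(-7)) - 1*(-683) = (-69/4 - (-161)*I*√7) - 1*(-683) = (-69/4 - (-161)*I*√7) + 683 = (-69/4 + 161*I*√7) + 683 = 2663/4 + 161*I*√7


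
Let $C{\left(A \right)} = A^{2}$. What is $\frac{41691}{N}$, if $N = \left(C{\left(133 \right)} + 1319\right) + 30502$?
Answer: $\frac{41691}{49510} \approx 0.84207$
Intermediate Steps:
$N = 49510$ ($N = \left(133^{2} + 1319\right) + 30502 = \left(17689 + 1319\right) + 30502 = 19008 + 30502 = 49510$)
$\frac{41691}{N} = \frac{41691}{49510}$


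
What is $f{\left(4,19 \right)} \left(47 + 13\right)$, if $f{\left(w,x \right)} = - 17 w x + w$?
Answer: $-77280$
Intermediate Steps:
$f{\left(w,x \right)} = w - 17 w x$ ($f{\left(w,x \right)} = - 17 w x + w = w - 17 w x$)
$f{\left(4,19 \right)} \left(47 + 13\right) = 4 \left(1 - 323\right) \left(47 + 13\right) = 4 \left(1 - 323\right) 60 = 4 \left(-322\right) 60 = \left(-1288\right) 60 = -77280$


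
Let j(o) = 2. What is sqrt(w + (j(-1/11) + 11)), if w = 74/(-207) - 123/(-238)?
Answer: sqrt(3548832518)/16422 ≈ 3.6276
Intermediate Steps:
w = 7849/49266 (w = 74*(-1/207) - 123*(-1/238) = -74/207 + 123/238 = 7849/49266 ≈ 0.15932)
sqrt(w + (j(-1/11) + 11)) = sqrt(7849/49266 + (2 + 11)) = sqrt(7849/49266 + 13) = sqrt(648307/49266) = sqrt(3548832518)/16422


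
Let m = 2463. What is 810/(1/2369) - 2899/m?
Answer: 4726223171/2463 ≈ 1.9189e+6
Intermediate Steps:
810/(1/2369) - 2899/m = 810/(1/2369) - 2899/2463 = 810/(1/2369) - 2899*1/2463 = 810*2369 - 2899/2463 = 1918890 - 2899/2463 = 4726223171/2463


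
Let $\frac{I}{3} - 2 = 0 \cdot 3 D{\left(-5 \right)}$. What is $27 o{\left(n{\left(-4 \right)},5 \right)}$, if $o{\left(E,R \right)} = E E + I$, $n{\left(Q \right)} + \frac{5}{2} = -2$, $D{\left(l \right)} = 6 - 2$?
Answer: $\frac{2835}{4} \approx 708.75$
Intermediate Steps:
$D{\left(l \right)} = 4$ ($D{\left(l \right)} = 6 - 2 = 4$)
$I = 6$ ($I = 6 + 3 \cdot 0 \cdot 3 \cdot 4 = 6 + 3 \cdot 0 \cdot 4 = 6 + 3 \cdot 0 = 6 + 0 = 6$)
$n{\left(Q \right)} = - \frac{9}{2}$ ($n{\left(Q \right)} = - \frac{5}{2} - 2 = - \frac{9}{2}$)
$o{\left(E,R \right)} = 6 + E^{2}$ ($o{\left(E,R \right)} = E E + 6 = E^{2} + 6 = 6 + E^{2}$)
$27 o{\left(n{\left(-4 \right)},5 \right)} = 27 \left(6 + \left(- \frac{9}{2}\right)^{2}\right) = 27 \left(6 + \frac{81}{4}\right) = 27 \cdot \frac{105}{4} = \frac{2835}{4}$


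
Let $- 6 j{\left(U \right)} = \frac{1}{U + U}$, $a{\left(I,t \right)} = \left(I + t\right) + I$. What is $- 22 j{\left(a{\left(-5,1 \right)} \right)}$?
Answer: $- \frac{11}{54} \approx -0.2037$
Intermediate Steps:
$a{\left(I,t \right)} = t + 2 I$
$j{\left(U \right)} = - \frac{1}{12 U}$ ($j{\left(U \right)} = - \frac{1}{6 \left(U + U\right)} = - \frac{1}{6 \cdot 2 U} = - \frac{\frac{1}{2} \frac{1}{U}}{6} = - \frac{1}{12 U}$)
$- 22 j{\left(a{\left(-5,1 \right)} \right)} = - 22 \left(- \frac{1}{12 \left(1 + 2 \left(-5\right)\right)}\right) = - 22 \left(- \frac{1}{12 \left(1 - 10\right)}\right) = - 22 \left(- \frac{1}{12 \left(-9\right)}\right) = - 22 \left(\left(- \frac{1}{12}\right) \left(- \frac{1}{9}\right)\right) = \left(-22\right) \frac{1}{108} = - \frac{11}{54}$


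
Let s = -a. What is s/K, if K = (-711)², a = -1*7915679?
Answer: 7915679/505521 ≈ 15.658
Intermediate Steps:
a = -7915679
K = 505521
s = 7915679 (s = -1*(-7915679) = 7915679)
s/K = 7915679/505521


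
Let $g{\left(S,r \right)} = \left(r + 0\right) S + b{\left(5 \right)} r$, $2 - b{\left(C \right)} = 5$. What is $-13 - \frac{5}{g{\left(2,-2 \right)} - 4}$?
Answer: $- \frac{21}{2} \approx -10.5$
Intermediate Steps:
$b{\left(C \right)} = -3$ ($b{\left(C \right)} = 2 - 5 = -3$)
$g{\left(S,r \right)} = - 3 r + S r$ ($g{\left(S,r \right)} = \left(r + 0\right) S - 3 r = r S - 3 r = S r - 3 r = - 3 r + S r$)
$-13 - \frac{5}{g{\left(2,-2 \right)} - 4} = -13 - \frac{5}{- 2 \left(-3 + 2\right) - 4} = -13 - \frac{5}{\left(-2\right) \left(-1\right) - 4} = -13 - \frac{5}{2 - 4} = -13 - \frac{5}{-2} = -13 - - \frac{5}{2} = -13 + \frac{5}{2} = - \frac{21}{2}$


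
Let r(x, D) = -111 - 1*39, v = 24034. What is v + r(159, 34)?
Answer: 23884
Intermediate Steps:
r(x, D) = -150 (r(x, D) = -111 - 39 = -150)
v + r(159, 34) = 24034 - 150 = 23884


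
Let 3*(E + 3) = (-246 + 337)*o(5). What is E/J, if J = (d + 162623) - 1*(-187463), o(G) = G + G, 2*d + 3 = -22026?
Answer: 1802/2034429 ≈ 0.00088575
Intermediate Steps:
d = -22029/2 (d = -3/2 + (1/2)*(-22026) = -3/2 - 11013 = -22029/2 ≈ -11015.)
o(G) = 2*G
E = 901/3 (E = -3 + ((-246 + 337)*(2*5))/3 = -3 + (91*10)/3 = -3 + (1/3)*910 = -3 + 910/3 = 901/3 ≈ 300.33)
J = 678143/2 (J = (-22029/2 + 162623) - 1*(-187463) = 303217/2 + 187463 = 678143/2 ≈ 3.3907e+5)
E/J = 901/(3*(678143/2)) = (901/3)*(2/678143) = 1802/2034429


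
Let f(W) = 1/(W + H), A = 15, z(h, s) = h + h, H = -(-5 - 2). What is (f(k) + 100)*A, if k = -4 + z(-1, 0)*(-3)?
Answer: 4505/3 ≈ 1501.7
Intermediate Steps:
H = 7 (H = -1*(-7) = 7)
z(h, s) = 2*h
k = 2 (k = -4 + (2*(-1))*(-3) = -4 - 2*(-3) = -4 + 6 = 2)
f(W) = 1/(7 + W) (f(W) = 1/(W + 7) = 1/(7 + W))
(f(k) + 100)*A = (1/(7 + 2) + 100)*15 = (1/9 + 100)*15 = (⅑ + 100)*15 = (901/9)*15 = 4505/3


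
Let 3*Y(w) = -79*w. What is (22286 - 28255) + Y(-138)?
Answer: -2335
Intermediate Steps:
Y(w) = -79*w/3 (Y(w) = (-79*w)/3 = -79*w/3)
(22286 - 28255) + Y(-138) = (22286 - 28255) - 79/3*(-138) = -5969 + 3634 = -2335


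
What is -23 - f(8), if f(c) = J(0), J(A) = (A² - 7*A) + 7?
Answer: -30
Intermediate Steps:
J(A) = 7 + A² - 7*A
f(c) = 7 (f(c) = 7 + 0² - 7*0 = 7 + 0 + 0 = 7)
-23 - f(8) = -23 - 1*7 = -23 - 7 = -30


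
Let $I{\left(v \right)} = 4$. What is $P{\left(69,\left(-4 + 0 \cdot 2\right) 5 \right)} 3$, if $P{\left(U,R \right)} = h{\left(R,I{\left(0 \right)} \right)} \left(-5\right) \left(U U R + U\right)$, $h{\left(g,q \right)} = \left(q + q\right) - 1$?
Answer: $9990855$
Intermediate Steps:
$h{\left(g,q \right)} = -1 + 2 q$ ($h{\left(g,q \right)} = 2 q - 1 = -1 + 2 q$)
$P{\left(U,R \right)} = - 35 U - 35 R U^{2}$ ($P{\left(U,R \right)} = \left(-1 + 2 \cdot 4\right) \left(-5\right) \left(U U R + U\right) = \left(-1 + 8\right) \left(-5\right) \left(U^{2} R + U\right) = 7 \left(-5\right) \left(R U^{2} + U\right) = - 35 \left(U + R U^{2}\right) = - 35 U - 35 R U^{2}$)
$P{\left(69,\left(-4 + 0 \cdot 2\right) 5 \right)} 3 = \left(-35\right) 69 \left(1 + \left(-4 + 0 \cdot 2\right) 5 \cdot 69\right) 3 = \left(-35\right) 69 \left(1 + \left(-4 + 0\right) 5 \cdot 69\right) 3 = \left(-35\right) 69 \left(1 + \left(-4\right) 5 \cdot 69\right) 3 = \left(-35\right) 69 \left(1 - 1380\right) 3 = \left(-35\right) 69 \left(-1379\right) 3 = 3330285 \cdot 3 = 9990855$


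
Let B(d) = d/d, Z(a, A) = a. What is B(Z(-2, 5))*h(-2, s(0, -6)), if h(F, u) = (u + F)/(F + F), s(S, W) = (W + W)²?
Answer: -71/2 ≈ -35.500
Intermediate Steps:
s(S, W) = 4*W² (s(S, W) = (2*W)² = 4*W²)
h(F, u) = (F + u)/(2*F) (h(F, u) = (F + u)/((2*F)) = (F + u)*(1/(2*F)) = (F + u)/(2*F))
B(d) = 1
B(Z(-2, 5))*h(-2, s(0, -6)) = 1*((½)*(-2 + 4*(-6)²)/(-2)) = 1*((½)*(-½)*(-2 + 4*36)) = 1*((½)*(-½)*(-2 + 144)) = 1*((½)*(-½)*142) = 1*(-71/2) = -71/2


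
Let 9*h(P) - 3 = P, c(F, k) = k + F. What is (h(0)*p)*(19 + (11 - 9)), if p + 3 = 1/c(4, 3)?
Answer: -20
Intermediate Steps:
c(F, k) = F + k
h(P) = 1/3 + P/9
p = -20/7 (p = -3 + 1/(4 + 3) = -3 + 1/7 = -20/7 ≈ -2.8571)
(h(0)*p)*(19 + (11 - 9)) = ((1/3 + (1/9)*0)*(-20/7))*(19 + (11 - 9)) = ((1/3 + 0)*(-20/7))*(19 + 2) = ((1/3)*(-20/7))*21 = -20/21*21 = -20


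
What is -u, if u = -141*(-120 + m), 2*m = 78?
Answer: -11421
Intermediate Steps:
m = 39 (m = (1/2)*78 = 39)
u = 11421 (u = -141*(-120 + 39) = -141*(-81) = 11421)
-u = -1*11421 = -11421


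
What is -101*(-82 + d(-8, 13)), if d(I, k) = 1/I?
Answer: 66357/8 ≈ 8294.6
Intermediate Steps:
-101*(-82 + d(-8, 13)) = -101*(-82 + 1/(-8)) = -101*(-82 - 1/8) = -101*(-657/8) = 66357/8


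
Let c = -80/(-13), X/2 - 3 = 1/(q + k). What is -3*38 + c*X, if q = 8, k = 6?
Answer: -6934/91 ≈ -76.198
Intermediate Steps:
X = 43/7 (X = 6 + 2/(8 + 6) = 6 + 2/14 = 6 + 2*(1/14) = 6 + ⅐ = 43/7 ≈ 6.1429)
c = 80/13 (c = -80*(-1/13) = 80/13 ≈ 6.1538)
-3*38 + c*X = -3*38 + (80/13)*(43/7) = -114 + 3440/91 = -6934/91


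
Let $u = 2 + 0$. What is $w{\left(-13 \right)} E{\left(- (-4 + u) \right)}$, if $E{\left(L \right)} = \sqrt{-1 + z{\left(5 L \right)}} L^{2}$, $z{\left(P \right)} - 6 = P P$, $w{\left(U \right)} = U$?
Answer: $- 52 \sqrt{105} \approx -532.84$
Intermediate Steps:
$u = 2$
$z{\left(P \right)} = 6 + P^{2}$ ($z{\left(P \right)} = 6 + P P = 6 + P^{2}$)
$E{\left(L \right)} = L^{2} \sqrt{5 + 25 L^{2}}$ ($E{\left(L \right)} = \sqrt{-1 + \left(6 + \left(5 L\right)^{2}\right)} L^{2} = \sqrt{-1 + \left(6 + 25 L^{2}\right)} L^{2} = \sqrt{5 + 25 L^{2}} L^{2} = L^{2} \sqrt{5 + 25 L^{2}}$)
$w{\left(-13 \right)} E{\left(- (-4 + u) \right)} = - 13 \left(- (-4 + 2)\right)^{2} \sqrt{5 + 25 \left(- (-4 + 2)\right)^{2}} = - 13 \left(\left(-1\right) \left(-2\right)\right)^{2} \sqrt{5 + 25 \left(\left(-1\right) \left(-2\right)\right)^{2}} = - 13 \cdot 2^{2} \sqrt{5 + 25 \cdot 2^{2}} = - 13 \cdot 4 \sqrt{5 + 25 \cdot 4} = - 13 \cdot 4 \sqrt{5 + 100} = - 13 \cdot 4 \sqrt{105} = - 52 \sqrt{105}$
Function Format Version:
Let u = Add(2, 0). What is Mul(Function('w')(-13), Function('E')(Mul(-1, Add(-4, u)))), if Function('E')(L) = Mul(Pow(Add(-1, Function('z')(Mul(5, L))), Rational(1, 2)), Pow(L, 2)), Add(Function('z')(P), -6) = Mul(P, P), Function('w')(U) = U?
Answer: Mul(-52, Pow(105, Rational(1, 2))) ≈ -532.84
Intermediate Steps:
u = 2
Function('z')(P) = Add(6, Pow(P, 2)) (Function('z')(P) = Add(6, Mul(P, P)) = Add(6, Pow(P, 2)))
Function('E')(L) = Mul(Pow(L, 2), Pow(Add(5, Mul(25, Pow(L, 2))), Rational(1, 2))) (Function('E')(L) = Mul(Pow(Add(-1, Add(6, Pow(Mul(5, L), 2))), Rational(1, 2)), Pow(L, 2)) = Mul(Pow(Add(-1, Add(6, Mul(25, Pow(L, 2)))), Rational(1, 2)), Pow(L, 2)) = Mul(Pow(Add(5, Mul(25, Pow(L, 2))), Rational(1, 2)), Pow(L, 2)) = Mul(Pow(L, 2), Pow(Add(5, Mul(25, Pow(L, 2))), Rational(1, 2))))
Mul(Function('w')(-13), Function('E')(Mul(-1, Add(-4, u)))) = Mul(-13, Mul(Pow(Mul(-1, Add(-4, 2)), 2), Pow(Add(5, Mul(25, Pow(Mul(-1, Add(-4, 2)), 2))), Rational(1, 2)))) = Mul(-13, Mul(Pow(Mul(-1, -2), 2), Pow(Add(5, Mul(25, Pow(Mul(-1, -2), 2))), Rational(1, 2)))) = Mul(-13, Mul(Pow(2, 2), Pow(Add(5, Mul(25, Pow(2, 2))), Rational(1, 2)))) = Mul(-13, Mul(4, Pow(Add(5, Mul(25, 4)), Rational(1, 2)))) = Mul(-13, Mul(4, Pow(Add(5, 100), Rational(1, 2)))) = Mul(-13, Mul(4, Pow(105, Rational(1, 2)))) = Mul(-52, Pow(105, Rational(1, 2)))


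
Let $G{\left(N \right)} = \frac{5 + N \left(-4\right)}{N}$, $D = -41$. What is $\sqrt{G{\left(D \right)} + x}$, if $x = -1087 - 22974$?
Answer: $\frac{3 i \sqrt{4494830}}{41} \approx 155.13 i$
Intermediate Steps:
$x = -24061$
$G{\left(N \right)} = \frac{5 - 4 N}{N}$
$\sqrt{G{\left(D \right)} + x} = \sqrt{\left(-4 + \frac{5}{-41}\right) - 24061} = \sqrt{\left(-4 + 5 \left(- \frac{1}{41}\right)\right) - 24061} = \sqrt{\left(-4 - \frac{5}{41}\right) - 24061} = \sqrt{- \frac{169}{41} - 24061} = \sqrt{- \frac{986670}{41}} = \frac{3 i \sqrt{4494830}}{41}$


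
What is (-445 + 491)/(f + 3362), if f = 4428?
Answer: 23/3895 ≈ 0.0059050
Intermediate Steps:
(-445 + 491)/(f + 3362) = (-445 + 491)/(4428 + 3362) = 46/7790 = 46*(1/7790) = 23/3895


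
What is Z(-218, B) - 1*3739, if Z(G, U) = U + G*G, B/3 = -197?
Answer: 43194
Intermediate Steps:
B = -591 (B = 3*(-197) = -591)
Z(G, U) = U + G²
Z(-218, B) - 1*3739 = (-591 + (-218)²) - 1*3739 = (-591 + 47524) - 3739 = 46933 - 3739 = 43194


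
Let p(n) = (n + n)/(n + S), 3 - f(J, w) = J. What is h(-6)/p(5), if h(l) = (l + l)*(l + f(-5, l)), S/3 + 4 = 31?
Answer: -1032/5 ≈ -206.40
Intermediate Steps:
S = 81 (S = -12 + 3*31 = -12 + 93 = 81)
f(J, w) = 3 - J
p(n) = 2*n/(81 + n) (p(n) = (n + n)/(n + 81) = (2*n)/(81 + n) = 2*n/(81 + n))
h(l) = 2*l*(8 + l) (h(l) = (l + l)*(l + (3 - 1*(-5))) = (2*l)*(l + (3 + 5)) = (2*l)*(l + 8) = (2*l)*(8 + l) = 2*l*(8 + l))
h(-6)/p(5) = (2*(-6)*(8 - 6))/((2*5/(81 + 5))) = (2*(-6)*2)/((2*5/86)) = -24/(2*5*(1/86)) = -24/5/43 = -24*43/5 = -1032/5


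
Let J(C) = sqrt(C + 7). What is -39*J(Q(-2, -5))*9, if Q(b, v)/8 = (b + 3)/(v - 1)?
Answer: -117*sqrt(51) ≈ -835.55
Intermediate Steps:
Q(b, v) = 8*(3 + b)/(-1 + v) (Q(b, v) = 8*((b + 3)/(v - 1)) = 8*((3 + b)/(-1 + v)) = 8*(3 + b)/(-1 + v))
J(C) = sqrt(7 + C)
-39*J(Q(-2, -5))*9 = -39*sqrt(7 + 8*(3 - 2)/(-1 - 5))*9 = -39*sqrt(7 + 8*1/(-6))*9 = -39*sqrt(7 + 8*(-1/6)*1)*9 = -39*sqrt(7 - 4/3)*9 = -13*sqrt(51)*9 = -117*sqrt(51)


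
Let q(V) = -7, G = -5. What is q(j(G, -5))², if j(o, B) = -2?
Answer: 49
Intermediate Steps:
q(j(G, -5))² = (-7)² = 49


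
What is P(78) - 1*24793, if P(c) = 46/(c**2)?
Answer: -75420283/3042 ≈ -24793.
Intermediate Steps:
P(c) = 46/c**2
P(78) - 1*24793 = 46/78**2 - 1*24793 = 46*(1/6084) - 24793 = 23/3042 - 24793 = -75420283/3042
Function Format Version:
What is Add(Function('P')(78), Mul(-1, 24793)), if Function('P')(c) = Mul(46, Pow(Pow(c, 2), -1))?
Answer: Rational(-75420283, 3042) ≈ -24793.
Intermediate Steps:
Function('P')(c) = Mul(46, Pow(c, -2))
Add(Function('P')(78), Mul(-1, 24793)) = Add(Mul(46, Pow(78, -2)), Mul(-1, 24793)) = Add(Mul(46, Rational(1, 6084)), -24793) = Add(Rational(23, 3042), -24793) = Rational(-75420283, 3042)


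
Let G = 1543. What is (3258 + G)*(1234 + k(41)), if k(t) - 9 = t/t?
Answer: 5972444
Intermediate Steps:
k(t) = 10 (k(t) = 9 + t/t = 9 + 1 = 10)
(3258 + G)*(1234 + k(41)) = (3258 + 1543)*(1234 + 10) = 4801*1244 = 5972444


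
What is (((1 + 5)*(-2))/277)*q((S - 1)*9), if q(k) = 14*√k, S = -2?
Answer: -504*I*√3/277 ≈ -3.1515*I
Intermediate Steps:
(((1 + 5)*(-2))/277)*q((S - 1)*9) = (((1 + 5)*(-2))/277)*(14*√((-2 - 1)*9)) = ((6*(-2))*(1/277))*(14*√(-3*9)) = (-12*1/277)*(14*√(-27)) = -168*3*I*√3/277 = -504*I*√3/277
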